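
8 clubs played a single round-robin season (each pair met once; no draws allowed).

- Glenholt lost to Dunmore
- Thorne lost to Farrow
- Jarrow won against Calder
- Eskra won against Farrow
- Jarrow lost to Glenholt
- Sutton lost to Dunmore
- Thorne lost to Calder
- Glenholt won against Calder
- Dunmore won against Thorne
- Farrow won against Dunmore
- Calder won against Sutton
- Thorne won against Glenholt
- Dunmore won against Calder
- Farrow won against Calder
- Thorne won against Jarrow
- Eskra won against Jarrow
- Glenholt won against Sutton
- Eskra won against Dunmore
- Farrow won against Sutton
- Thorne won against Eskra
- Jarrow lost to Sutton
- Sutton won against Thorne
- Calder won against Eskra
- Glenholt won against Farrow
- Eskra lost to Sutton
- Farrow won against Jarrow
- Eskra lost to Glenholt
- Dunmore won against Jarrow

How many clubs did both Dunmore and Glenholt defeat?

Dunmore beat: Thorne, Jarrow, Calder, Glenholt, Sutton.
Glenholt beat: Farrow, Jarrow, Calder, Eskra, Sutton.
Both beat: Jarrow, Calder, Sutton — 3.

3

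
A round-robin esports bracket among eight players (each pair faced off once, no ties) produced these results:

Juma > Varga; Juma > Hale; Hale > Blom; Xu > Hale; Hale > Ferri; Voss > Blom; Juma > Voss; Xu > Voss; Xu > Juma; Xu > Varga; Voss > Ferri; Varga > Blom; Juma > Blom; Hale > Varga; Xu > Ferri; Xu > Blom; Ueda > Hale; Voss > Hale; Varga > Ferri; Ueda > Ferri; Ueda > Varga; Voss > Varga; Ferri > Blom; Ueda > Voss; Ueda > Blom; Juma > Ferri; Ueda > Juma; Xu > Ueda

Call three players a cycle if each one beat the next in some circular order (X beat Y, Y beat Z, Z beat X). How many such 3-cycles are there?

0

Win totals: Xu 7, Hale 3, Varga 2, Ferri 1, Juma 5, Blom 0, Ueda 6, Voss 4.
A player with w wins dominates both others in C(w,2) triples; summing gives 21 + 3 + 1 + 0 + 10 + 0 + 15 + 6 = 56 transitive triples.
Total triples C(8,3) = 56, so cyclic triples = 56 − 56 = 0.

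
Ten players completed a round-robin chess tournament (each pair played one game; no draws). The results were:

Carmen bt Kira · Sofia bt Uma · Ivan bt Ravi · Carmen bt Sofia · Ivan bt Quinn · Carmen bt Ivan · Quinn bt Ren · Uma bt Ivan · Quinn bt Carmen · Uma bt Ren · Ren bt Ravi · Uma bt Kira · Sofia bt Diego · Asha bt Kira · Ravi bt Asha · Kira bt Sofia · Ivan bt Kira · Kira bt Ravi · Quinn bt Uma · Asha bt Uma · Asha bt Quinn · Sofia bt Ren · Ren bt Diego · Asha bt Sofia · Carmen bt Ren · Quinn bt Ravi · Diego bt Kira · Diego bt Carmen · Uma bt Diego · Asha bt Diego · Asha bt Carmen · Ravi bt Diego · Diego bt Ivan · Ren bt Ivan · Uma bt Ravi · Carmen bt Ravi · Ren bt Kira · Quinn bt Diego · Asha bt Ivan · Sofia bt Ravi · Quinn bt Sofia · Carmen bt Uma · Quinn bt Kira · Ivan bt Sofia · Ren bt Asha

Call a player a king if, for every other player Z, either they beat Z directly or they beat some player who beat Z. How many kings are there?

6

Carmen reaches everyone (king).
Quinn reaches everyone (king).
Sofia cannot reach Quinn in two steps.
Ren reaches everyone (king).
Ravi cannot reach Ren in two steps.
Uma reaches everyone (king).
Asha reaches everyone (king).
Diego cannot reach Asha in two steps.
Kira cannot reach Carmen, Quinn, Ivan in two steps.
Ivan reaches everyone (king).
Kings: Carmen, Quinn, Ren, Uma, Asha, Ivan — 6.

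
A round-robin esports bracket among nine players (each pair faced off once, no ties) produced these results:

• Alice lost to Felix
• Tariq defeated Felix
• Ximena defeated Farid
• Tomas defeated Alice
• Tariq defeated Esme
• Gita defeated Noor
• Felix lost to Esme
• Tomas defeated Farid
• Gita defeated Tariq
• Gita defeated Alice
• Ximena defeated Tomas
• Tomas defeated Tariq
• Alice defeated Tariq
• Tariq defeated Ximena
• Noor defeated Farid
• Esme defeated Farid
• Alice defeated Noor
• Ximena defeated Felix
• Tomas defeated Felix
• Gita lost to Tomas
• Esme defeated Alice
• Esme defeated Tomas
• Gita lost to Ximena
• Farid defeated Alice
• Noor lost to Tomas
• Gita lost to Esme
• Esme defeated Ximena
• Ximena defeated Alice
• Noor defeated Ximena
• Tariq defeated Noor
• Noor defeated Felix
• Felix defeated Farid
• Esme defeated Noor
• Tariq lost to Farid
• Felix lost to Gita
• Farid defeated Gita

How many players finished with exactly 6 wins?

Win totals: Farid 3, Tomas 6, Felix 2, Noor 3, Tariq 4, Ximena 5, Gita 4, Esme 7, Alice 2.
Exactly 6: Tomas — 1 player.

1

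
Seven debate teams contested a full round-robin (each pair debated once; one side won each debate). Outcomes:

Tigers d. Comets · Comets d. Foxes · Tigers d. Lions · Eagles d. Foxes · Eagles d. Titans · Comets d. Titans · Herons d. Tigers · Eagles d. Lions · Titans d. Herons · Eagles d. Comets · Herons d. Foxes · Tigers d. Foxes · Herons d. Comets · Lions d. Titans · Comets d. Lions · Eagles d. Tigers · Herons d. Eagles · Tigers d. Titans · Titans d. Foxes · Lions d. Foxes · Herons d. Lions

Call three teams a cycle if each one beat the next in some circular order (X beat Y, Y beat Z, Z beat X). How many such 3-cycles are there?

Win totals: Herons 5, Foxes 0, Comets 3, Tigers 4, Lions 2, Titans 2, Eagles 5.
A team with w wins dominates both others in C(w,2) triples; summing gives 10 + 0 + 3 + 6 + 1 + 1 + 10 = 31 transitive triples.
Total triples C(7,3) = 35, so cyclic triples = 35 − 31 = 4.

4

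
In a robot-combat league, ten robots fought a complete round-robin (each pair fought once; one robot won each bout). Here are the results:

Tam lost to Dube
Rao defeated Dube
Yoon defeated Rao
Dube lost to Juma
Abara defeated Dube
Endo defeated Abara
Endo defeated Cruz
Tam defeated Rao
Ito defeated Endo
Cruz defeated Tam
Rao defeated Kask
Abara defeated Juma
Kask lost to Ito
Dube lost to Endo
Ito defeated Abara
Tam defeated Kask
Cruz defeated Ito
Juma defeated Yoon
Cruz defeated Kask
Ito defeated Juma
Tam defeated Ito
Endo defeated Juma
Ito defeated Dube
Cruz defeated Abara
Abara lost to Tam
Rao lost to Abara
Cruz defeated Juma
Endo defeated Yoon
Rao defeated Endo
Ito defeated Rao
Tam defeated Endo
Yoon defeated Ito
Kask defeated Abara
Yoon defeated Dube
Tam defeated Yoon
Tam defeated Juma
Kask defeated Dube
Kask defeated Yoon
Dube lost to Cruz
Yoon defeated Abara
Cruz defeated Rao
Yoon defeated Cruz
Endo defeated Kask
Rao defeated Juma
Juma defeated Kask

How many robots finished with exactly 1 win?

1

Win totals: Rao 4, Yoon 5, Cruz 7, Juma 3, Kask 3, Ito 6, Abara 3, Tam 7, Dube 1, Endo 6.
Exactly 1: Dube — 1 robot.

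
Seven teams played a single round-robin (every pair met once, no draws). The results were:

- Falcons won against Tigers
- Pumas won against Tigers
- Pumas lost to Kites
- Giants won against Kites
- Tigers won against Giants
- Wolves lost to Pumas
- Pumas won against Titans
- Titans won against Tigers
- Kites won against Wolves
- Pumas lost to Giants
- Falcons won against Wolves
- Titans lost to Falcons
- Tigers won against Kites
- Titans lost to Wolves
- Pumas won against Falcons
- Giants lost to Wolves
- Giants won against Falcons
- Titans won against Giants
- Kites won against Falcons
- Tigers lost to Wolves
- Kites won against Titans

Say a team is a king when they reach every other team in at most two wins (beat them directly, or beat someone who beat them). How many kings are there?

Tigers reaches everyone (king).
Falcons cannot reach Pumas in two steps.
Titans cannot reach Wolves in two steps.
Pumas reaches everyone (king).
Kites reaches everyone (king).
Giants reaches everyone (king).
Wolves reaches everyone (king).
Kings: Tigers, Pumas, Kites, Giants, Wolves — 5.

5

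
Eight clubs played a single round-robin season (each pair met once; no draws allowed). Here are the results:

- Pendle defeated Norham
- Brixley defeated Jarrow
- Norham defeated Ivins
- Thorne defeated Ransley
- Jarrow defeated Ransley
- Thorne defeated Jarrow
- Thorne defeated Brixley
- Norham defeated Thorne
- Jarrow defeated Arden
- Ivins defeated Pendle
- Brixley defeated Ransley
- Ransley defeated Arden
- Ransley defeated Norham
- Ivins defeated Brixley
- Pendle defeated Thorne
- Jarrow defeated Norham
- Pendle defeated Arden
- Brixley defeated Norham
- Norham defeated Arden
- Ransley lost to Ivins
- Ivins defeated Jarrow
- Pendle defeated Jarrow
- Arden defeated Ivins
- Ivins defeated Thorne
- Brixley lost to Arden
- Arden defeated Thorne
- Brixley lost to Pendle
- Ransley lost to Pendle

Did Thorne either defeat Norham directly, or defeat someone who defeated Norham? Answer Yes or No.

Yes

Thorne did not beat Norham directly.
Thorne beat Brixley, Ransley, Jarrow. Of those, Brixley beat Norham.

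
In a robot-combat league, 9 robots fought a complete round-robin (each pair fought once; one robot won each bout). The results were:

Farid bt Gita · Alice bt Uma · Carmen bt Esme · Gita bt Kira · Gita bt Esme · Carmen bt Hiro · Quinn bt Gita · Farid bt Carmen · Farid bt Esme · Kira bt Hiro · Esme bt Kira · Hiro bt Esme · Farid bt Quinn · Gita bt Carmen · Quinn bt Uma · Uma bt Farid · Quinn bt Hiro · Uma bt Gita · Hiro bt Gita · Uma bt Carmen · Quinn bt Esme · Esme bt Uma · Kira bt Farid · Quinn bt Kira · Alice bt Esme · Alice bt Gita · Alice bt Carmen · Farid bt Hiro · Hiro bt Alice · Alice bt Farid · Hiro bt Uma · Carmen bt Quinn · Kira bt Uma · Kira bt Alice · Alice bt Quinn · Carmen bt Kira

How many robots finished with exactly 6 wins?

Win totals: Quinn 5, Alice 6, Hiro 4, Esme 2, Uma 3, Carmen 4, Farid 5, Kira 4, Gita 3.
Exactly 6: Alice — 1 robot.

1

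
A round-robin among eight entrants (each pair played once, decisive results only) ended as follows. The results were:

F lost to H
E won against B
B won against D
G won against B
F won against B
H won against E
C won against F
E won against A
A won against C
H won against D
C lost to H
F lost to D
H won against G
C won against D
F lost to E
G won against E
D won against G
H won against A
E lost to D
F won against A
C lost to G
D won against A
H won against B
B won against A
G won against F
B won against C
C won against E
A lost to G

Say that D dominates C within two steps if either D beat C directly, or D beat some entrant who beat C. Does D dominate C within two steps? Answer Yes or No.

Yes

D did not beat C directly.
D beat A, E, F, G. Of those, A beat C.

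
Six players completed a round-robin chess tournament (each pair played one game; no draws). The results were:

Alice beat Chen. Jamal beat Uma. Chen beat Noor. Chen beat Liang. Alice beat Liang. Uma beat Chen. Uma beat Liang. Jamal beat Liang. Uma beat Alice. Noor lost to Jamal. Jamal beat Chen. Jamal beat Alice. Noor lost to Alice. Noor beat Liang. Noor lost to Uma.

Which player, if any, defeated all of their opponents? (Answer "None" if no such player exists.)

Jamal

Jamal has 5 wins out of 5 opponents — a perfect record.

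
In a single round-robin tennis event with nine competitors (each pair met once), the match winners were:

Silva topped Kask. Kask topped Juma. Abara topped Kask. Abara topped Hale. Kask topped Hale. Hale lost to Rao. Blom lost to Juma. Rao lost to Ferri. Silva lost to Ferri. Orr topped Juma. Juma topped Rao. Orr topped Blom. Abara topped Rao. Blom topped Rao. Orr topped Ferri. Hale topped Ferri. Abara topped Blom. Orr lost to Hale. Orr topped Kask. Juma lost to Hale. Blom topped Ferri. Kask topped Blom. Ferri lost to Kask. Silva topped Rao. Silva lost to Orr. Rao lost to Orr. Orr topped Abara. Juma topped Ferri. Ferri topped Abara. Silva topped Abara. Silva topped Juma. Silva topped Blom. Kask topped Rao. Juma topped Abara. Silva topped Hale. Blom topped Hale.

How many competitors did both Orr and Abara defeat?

3

Orr beat: Abara, Ferri, Juma, Kask, Silva, Rao, Blom.
Abara beat: Hale, Kask, Rao, Blom.
Both beat: Kask, Rao, Blom — 3.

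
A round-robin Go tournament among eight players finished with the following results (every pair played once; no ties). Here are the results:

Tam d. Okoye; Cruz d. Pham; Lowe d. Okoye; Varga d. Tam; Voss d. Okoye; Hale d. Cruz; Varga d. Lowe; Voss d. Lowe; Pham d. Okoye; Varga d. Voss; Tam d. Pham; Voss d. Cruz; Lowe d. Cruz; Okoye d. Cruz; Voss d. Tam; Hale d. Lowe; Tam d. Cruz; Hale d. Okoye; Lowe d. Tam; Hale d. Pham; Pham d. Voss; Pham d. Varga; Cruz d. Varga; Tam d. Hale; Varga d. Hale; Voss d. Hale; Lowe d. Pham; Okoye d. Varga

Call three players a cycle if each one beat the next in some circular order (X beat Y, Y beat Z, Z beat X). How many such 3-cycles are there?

Win totals: Voss 5, Hale 4, Varga 4, Pham 3, Okoye 2, Lowe 4, Cruz 2, Tam 4.
A player with w wins dominates both others in C(w,2) triples; summing gives 10 + 6 + 6 + 3 + 1 + 6 + 1 + 6 = 39 transitive triples.
Total triples C(8,3) = 56, so cyclic triples = 56 − 39 = 17.

17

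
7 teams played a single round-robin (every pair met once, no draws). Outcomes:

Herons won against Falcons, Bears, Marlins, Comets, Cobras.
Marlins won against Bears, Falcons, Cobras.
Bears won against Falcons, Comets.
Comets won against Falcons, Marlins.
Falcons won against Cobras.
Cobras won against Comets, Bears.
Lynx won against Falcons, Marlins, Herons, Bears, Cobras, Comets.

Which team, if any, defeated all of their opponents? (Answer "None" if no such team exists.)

Lynx

Lynx has 6 wins out of 6 opponents — a perfect record.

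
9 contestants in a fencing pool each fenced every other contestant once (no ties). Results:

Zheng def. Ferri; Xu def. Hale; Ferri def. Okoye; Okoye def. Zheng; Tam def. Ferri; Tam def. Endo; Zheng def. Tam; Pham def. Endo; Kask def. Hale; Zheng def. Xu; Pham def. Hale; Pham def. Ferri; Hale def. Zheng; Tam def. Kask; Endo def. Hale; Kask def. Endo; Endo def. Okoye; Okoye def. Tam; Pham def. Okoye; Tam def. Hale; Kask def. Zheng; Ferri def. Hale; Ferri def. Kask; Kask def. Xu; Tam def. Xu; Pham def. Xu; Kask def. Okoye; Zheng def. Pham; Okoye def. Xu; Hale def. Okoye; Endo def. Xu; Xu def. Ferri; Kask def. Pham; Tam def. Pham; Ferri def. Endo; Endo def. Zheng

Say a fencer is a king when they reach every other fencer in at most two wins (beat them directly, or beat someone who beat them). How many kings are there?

6

Hale cannot reach Endo, Kask in two steps.
Endo cannot reach Kask in two steps.
Tam reaches everyone (king).
Okoye reaches everyone (king).
Ferri reaches everyone (king).
Pham reaches everyone (king).
Kask reaches everyone (king).
Zheng reaches everyone (king).
Xu cannot reach Tam, Pham in two steps.
Kings: Tam, Okoye, Ferri, Pham, Kask, Zheng — 6.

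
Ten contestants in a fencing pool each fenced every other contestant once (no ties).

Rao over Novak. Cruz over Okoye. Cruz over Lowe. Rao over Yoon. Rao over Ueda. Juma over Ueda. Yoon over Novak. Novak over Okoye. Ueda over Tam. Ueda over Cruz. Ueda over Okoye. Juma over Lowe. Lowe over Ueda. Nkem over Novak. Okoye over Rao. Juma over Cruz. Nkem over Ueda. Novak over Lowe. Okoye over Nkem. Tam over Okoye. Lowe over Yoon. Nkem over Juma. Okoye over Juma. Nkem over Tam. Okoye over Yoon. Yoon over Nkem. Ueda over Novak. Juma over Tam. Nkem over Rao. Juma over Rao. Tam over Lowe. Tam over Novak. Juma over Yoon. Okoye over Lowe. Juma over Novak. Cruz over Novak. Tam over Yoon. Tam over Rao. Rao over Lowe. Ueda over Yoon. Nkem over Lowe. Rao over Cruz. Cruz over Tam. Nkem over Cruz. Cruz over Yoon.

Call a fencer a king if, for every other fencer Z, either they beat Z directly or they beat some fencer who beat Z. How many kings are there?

7

Ueda reaches everyone (king).
Yoon reaches everyone (king).
Juma reaches everyone (king).
Lowe cannot reach Juma, Rao in two steps.
Okoye reaches everyone (king).
Novak cannot reach Tam, Cruz in two steps.
Rao cannot reach Juma in two steps.
Tam reaches everyone (king).
Nkem reaches everyone (king).
Cruz reaches everyone (king).
Kings: Ueda, Yoon, Juma, Okoye, Tam, Nkem, Cruz — 7.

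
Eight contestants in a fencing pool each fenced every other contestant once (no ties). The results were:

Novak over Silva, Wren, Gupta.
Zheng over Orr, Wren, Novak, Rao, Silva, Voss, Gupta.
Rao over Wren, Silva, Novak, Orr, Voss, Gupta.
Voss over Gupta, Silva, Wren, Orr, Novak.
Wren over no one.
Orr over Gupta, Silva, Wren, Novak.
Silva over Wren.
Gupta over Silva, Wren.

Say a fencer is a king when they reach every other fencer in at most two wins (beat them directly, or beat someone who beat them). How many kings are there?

Rao cannot reach Zheng in two steps.
Novak cannot reach Rao, Zheng, Voss, Orr in two steps.
Zheng reaches everyone (king).
Gupta cannot reach Rao, Novak, Zheng, Voss, Orr in two steps.
Silva cannot reach Rao, Novak, Zheng, Gupta, Voss, Orr in two steps.
Voss cannot reach Rao, Zheng in two steps.
Orr cannot reach Rao, Zheng, Voss in two steps.
Wren cannot reach Rao, Novak, Zheng, Gupta, Silva, Voss, Orr in two steps.
Kings: Zheng — 1.

1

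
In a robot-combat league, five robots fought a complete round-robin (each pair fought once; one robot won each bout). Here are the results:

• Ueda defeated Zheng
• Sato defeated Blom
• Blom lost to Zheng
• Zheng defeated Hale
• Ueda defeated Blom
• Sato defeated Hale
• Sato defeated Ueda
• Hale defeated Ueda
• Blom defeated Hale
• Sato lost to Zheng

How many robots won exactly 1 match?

2

Win totals: Blom 1, Zheng 3, Hale 1, Sato 3, Ueda 2.
Exactly 1: Blom, Hale — 2 robots.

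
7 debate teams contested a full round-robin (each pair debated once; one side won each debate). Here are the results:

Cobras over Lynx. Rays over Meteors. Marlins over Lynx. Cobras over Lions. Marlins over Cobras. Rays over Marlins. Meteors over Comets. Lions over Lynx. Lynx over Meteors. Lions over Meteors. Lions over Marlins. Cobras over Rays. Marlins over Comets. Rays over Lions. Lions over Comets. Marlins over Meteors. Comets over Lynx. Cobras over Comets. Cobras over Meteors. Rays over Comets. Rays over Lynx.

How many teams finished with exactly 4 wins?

2

Win totals: Meteors 1, Lions 4, Marlins 4, Comets 1, Rays 5, Lynx 1, Cobras 5.
Exactly 4: Lions, Marlins — 2 teams.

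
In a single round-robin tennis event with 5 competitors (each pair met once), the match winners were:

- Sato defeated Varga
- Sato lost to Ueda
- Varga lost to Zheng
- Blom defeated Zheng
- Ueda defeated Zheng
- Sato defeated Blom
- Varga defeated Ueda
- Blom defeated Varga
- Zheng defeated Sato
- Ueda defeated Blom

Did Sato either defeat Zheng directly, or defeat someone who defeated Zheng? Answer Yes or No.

Sato did not beat Zheng directly.
Sato beat Varga, Blom. Of those, Blom beat Zheng.

Yes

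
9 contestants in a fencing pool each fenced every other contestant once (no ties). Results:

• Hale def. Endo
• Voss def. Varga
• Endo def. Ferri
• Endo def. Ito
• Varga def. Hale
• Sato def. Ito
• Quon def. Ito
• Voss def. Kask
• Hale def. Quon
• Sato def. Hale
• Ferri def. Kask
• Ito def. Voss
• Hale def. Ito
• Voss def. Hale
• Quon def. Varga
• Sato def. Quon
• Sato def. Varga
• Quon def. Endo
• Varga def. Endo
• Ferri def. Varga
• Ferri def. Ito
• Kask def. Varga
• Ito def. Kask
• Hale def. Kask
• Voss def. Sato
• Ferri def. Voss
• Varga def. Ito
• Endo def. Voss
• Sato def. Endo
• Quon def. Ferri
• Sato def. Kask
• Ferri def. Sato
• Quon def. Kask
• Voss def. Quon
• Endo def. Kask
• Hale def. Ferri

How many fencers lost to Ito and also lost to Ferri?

2

Ito beat: Voss, Kask.
Ferri beat: Sato, Varga, Voss, Ito, Kask.
Both beat: Voss, Kask — 2.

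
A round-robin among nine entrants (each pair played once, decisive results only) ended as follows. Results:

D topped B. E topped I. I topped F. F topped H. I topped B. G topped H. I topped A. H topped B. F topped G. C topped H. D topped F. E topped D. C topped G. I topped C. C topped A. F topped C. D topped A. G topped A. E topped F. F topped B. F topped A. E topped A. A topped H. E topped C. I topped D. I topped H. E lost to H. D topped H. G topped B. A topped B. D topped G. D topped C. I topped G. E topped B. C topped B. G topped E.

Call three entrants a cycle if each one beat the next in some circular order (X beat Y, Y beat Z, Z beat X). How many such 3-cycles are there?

9

Win totals: A 2, B 0, C 4, D 6, E 6, F 5, G 4, H 2, I 7.
An entrant with w wins dominates both others in C(w,2) triples; summing gives 1 + 0 + 6 + 15 + 15 + 10 + 6 + 1 + 21 = 75 transitive triples.
Total triples C(9,3) = 84, so cyclic triples = 84 − 75 = 9.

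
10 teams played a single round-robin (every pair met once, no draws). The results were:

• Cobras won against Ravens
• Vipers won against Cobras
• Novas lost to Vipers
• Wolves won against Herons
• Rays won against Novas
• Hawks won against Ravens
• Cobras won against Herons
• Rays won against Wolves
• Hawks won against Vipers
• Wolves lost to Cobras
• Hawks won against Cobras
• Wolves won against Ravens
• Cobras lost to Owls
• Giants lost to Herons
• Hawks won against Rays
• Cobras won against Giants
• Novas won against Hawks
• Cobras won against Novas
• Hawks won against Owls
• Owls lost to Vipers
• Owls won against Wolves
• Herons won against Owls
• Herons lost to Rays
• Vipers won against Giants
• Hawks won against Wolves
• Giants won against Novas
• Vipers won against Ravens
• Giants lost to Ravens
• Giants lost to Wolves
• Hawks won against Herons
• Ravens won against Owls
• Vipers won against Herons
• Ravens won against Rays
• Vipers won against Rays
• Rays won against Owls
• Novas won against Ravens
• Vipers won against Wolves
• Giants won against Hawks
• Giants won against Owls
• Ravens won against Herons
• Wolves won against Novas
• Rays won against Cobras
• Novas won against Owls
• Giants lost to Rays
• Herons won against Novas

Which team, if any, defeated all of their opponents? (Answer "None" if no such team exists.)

None

Highest win total is Vipers with 8 (out of 9 possible).
Vipers lost to Hawks, so no team went undefeated.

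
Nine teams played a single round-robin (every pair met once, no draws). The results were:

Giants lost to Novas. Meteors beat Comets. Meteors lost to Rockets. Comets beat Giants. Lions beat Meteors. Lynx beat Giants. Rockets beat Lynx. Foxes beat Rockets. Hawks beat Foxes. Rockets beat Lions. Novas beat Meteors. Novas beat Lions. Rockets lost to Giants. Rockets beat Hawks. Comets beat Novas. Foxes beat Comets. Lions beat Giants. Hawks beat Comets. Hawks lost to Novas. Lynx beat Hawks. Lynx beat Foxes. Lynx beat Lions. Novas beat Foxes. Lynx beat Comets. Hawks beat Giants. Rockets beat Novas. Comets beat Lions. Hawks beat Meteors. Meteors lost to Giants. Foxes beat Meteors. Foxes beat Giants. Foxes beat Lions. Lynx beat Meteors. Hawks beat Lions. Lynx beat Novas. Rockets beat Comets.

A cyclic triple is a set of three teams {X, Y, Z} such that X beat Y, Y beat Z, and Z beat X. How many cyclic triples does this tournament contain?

13

Win totals: Meteors 1, Lynx 7, Giants 2, Novas 5, Rockets 6, Hawks 5, Foxes 5, Lions 2, Comets 3.
A team with w wins dominates both others in C(w,2) triples; summing gives 0 + 21 + 1 + 10 + 15 + 10 + 10 + 1 + 3 = 71 transitive triples.
Total triples C(9,3) = 84, so cyclic triples = 84 − 71 = 13.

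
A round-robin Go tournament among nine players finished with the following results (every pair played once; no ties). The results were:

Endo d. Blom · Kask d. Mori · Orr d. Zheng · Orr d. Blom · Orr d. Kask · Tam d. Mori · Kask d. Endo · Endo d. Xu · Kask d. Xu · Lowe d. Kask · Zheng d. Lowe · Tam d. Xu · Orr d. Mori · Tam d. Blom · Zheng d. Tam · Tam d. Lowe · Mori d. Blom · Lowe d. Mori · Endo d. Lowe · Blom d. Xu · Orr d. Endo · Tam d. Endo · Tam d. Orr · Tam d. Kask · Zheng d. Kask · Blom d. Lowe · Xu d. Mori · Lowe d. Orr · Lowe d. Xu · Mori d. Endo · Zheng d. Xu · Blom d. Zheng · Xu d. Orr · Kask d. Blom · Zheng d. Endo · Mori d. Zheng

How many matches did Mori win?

3

Mori's results: beat Endo, Blom, Zheng; lost to Kask, Xu, Lowe, Orr, Tam.
That is 3 wins.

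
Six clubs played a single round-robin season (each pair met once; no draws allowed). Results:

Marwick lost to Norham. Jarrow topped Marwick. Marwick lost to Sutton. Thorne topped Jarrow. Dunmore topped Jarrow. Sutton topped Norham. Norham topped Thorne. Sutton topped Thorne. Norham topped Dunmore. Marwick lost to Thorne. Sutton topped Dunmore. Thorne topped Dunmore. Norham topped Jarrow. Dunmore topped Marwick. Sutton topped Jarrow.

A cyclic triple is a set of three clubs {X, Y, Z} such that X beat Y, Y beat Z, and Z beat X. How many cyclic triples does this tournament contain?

0

Win totals: Norham 4, Sutton 5, Thorne 3, Dunmore 2, Marwick 0, Jarrow 1.
A club with w wins dominates both others in C(w,2) triples; summing gives 6 + 10 + 3 + 1 + 0 + 0 = 20 transitive triples.
Total triples C(6,3) = 20, so cyclic triples = 20 − 20 = 0.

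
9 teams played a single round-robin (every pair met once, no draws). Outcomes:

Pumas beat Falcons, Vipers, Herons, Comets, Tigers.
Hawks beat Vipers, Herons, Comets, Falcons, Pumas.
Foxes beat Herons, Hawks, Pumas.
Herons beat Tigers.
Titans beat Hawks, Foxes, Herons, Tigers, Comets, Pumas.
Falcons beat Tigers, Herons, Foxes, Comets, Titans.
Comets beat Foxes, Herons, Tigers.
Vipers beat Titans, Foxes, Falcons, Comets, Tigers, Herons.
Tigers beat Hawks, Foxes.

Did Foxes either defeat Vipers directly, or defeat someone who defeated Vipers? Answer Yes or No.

Yes

Foxes did not beat Vipers directly.
Foxes beat Hawks, Pumas, Herons. Of those, Hawks beat Vipers.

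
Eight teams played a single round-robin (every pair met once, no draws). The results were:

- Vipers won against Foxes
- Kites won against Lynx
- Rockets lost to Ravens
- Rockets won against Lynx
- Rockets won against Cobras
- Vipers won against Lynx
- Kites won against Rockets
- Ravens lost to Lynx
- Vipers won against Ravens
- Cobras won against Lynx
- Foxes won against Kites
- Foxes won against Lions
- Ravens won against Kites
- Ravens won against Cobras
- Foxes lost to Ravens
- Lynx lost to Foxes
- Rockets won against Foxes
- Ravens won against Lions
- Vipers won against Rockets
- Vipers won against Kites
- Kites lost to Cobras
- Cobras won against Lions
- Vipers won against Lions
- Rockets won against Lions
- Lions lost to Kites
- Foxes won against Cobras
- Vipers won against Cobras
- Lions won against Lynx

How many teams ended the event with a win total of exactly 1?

Win totals: Lynx 1, Vipers 7, Cobras 3, Lions 1, Rockets 4, Kites 3, Ravens 5, Foxes 4.
Exactly 1: Lynx, Lions — 2 teams.

2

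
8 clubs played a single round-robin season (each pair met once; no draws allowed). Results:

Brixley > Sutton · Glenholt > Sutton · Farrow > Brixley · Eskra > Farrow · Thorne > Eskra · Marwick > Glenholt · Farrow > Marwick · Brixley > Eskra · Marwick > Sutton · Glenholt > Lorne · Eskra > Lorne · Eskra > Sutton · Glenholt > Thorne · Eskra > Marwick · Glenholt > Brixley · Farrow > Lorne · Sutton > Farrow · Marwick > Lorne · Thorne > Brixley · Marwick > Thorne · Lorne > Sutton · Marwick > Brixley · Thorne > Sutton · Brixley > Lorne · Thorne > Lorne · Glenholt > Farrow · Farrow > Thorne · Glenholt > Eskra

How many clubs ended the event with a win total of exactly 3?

Win totals: Glenholt 6, Marwick 5, Lorne 1, Brixley 3, Sutton 1, Thorne 4, Eskra 4, Farrow 4.
Exactly 3: Brixley — 1 club.

1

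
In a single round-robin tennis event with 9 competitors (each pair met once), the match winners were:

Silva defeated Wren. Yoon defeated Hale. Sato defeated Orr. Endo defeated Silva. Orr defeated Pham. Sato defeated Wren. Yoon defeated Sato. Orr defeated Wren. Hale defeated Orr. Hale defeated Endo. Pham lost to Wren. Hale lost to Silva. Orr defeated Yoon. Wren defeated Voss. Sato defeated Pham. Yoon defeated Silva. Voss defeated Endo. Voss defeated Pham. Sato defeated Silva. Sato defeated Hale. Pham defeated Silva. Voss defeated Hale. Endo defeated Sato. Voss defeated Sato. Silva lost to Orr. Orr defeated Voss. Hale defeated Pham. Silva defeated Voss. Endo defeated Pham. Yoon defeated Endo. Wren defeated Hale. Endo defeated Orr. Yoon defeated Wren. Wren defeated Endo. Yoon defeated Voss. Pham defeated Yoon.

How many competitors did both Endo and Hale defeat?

Endo beat: Silva, Pham, Sato, Orr.
Hale beat: Pham, Orr, Endo.
Both beat: Pham, Orr — 2.

2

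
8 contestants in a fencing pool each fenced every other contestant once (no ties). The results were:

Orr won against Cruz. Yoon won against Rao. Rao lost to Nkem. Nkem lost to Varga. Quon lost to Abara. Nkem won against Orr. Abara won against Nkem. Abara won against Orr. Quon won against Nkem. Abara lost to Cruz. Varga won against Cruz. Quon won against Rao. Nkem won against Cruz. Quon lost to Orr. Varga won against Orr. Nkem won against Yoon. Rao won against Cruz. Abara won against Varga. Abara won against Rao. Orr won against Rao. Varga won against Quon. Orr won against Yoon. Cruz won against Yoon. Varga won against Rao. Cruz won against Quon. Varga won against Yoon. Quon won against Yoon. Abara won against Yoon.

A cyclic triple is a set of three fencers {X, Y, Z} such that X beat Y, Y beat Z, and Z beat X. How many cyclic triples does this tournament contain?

8

Win totals: Orr 4, Nkem 4, Rao 1, Yoon 1, Abara 6, Varga 6, Cruz 3, Quon 3.
A fencer with w wins dominates both others in C(w,2) triples; summing gives 6 + 6 + 0 + 0 + 15 + 15 + 3 + 3 = 48 transitive triples.
Total triples C(8,3) = 56, so cyclic triples = 56 − 48 = 8.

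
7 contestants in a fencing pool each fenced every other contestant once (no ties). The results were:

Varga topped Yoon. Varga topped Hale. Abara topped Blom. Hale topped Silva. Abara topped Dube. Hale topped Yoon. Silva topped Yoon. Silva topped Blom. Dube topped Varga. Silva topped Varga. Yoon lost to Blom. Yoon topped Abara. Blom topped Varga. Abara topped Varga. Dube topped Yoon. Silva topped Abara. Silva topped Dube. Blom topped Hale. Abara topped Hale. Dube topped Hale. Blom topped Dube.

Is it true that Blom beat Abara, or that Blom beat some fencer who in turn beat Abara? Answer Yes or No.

Blom did not beat Abara directly.
Blom beat Varga, Yoon, Hale, Dube. Of those, Yoon beat Abara.

Yes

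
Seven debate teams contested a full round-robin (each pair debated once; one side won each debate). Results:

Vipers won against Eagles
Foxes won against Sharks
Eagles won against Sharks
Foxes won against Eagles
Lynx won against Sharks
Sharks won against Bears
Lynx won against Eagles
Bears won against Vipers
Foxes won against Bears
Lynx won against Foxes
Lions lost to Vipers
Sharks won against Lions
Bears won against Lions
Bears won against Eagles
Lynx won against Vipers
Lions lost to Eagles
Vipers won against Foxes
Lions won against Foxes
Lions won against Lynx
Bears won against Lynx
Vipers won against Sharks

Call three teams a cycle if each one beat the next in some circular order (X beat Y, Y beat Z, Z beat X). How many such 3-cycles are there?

Win totals: Foxes 3, Vipers 4, Eagles 2, Lions 2, Sharks 2, Bears 4, Lynx 4.
A team with w wins dominates both others in C(w,2) triples; summing gives 3 + 6 + 1 + 1 + 1 + 6 + 6 = 24 transitive triples.
Total triples C(7,3) = 35, so cyclic triples = 35 − 24 = 11.

11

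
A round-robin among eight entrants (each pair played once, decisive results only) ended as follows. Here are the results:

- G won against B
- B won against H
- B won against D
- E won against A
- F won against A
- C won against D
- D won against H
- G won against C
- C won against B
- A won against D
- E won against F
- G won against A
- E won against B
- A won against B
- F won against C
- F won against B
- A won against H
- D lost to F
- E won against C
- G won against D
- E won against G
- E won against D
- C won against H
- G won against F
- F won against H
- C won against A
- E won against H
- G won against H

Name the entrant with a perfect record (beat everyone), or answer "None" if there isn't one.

E

E has 7 wins out of 7 opponents — a perfect record.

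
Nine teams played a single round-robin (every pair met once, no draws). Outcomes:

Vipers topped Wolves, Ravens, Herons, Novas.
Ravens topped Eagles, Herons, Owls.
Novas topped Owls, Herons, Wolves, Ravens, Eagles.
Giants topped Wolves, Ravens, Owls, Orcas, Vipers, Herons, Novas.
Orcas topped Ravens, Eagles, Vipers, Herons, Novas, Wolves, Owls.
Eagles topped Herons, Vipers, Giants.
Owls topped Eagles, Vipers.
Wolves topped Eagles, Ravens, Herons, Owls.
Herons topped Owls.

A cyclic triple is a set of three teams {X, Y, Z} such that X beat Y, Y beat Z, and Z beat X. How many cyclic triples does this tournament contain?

13

Win totals: Giants 7, Orcas 7, Owls 2, Herons 1, Vipers 4, Ravens 3, Eagles 3, Wolves 4, Novas 5.
A team with w wins dominates both others in C(w,2) triples; summing gives 21 + 21 + 1 + 0 + 6 + 3 + 3 + 6 + 10 = 71 transitive triples.
Total triples C(9,3) = 84, so cyclic triples = 84 − 71 = 13.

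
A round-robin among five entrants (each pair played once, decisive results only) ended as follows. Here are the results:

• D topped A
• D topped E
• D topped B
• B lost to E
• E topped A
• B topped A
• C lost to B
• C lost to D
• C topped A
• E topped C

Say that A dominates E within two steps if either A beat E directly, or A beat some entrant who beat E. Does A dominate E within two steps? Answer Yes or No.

No

A did not beat E directly.
A beat no one, so there is no intermediate entrant.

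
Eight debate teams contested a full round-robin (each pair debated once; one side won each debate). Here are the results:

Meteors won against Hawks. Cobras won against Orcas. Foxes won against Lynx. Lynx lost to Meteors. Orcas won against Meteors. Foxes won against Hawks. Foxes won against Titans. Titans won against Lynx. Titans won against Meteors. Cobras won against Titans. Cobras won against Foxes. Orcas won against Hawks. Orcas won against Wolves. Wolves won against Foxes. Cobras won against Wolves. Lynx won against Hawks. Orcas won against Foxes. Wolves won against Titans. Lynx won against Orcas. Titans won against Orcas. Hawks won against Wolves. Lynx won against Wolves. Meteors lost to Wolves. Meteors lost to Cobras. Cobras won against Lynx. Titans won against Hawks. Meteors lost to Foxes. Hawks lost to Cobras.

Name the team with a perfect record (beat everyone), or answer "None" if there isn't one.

Cobras

Cobras has 7 wins out of 7 opponents — a perfect record.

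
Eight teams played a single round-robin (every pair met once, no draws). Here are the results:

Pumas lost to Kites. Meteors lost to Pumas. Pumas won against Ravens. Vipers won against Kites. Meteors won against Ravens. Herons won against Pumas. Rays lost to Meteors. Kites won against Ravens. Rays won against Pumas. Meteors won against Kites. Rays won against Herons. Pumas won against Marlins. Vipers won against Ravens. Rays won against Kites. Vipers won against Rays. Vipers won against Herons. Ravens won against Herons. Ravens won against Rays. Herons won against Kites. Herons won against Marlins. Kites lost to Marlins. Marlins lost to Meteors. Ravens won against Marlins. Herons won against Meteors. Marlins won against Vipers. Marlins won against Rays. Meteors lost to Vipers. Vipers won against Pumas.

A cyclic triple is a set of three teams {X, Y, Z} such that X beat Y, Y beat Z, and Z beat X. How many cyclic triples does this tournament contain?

16

Win totals: Pumas 3, Rays 3, Marlins 3, Herons 4, Kites 2, Vipers 6, Meteors 4, Ravens 3.
A team with w wins dominates both others in C(w,2) triples; summing gives 3 + 3 + 3 + 6 + 1 + 15 + 6 + 3 = 40 transitive triples.
Total triples C(8,3) = 56, so cyclic triples = 56 − 40 = 16.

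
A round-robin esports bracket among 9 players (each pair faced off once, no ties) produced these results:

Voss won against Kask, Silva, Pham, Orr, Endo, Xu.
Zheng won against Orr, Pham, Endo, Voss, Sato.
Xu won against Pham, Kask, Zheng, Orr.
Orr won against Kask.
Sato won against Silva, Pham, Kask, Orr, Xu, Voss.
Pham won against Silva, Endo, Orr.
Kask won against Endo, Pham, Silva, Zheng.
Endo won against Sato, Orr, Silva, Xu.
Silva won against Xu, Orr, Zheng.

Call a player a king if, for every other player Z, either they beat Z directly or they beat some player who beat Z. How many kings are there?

Sato reaches everyone (king).
Pham cannot reach Voss in two steps.
Orr cannot reach Sato, Xu, Voss in two steps.
Xu reaches everyone (king).
Kask reaches everyone (king).
Silva reaches everyone (king).
Zheng reaches everyone (king).
Endo reaches everyone (king).
Voss reaches everyone (king).
Kings: Sato, Xu, Kask, Silva, Zheng, Endo, Voss — 7.

7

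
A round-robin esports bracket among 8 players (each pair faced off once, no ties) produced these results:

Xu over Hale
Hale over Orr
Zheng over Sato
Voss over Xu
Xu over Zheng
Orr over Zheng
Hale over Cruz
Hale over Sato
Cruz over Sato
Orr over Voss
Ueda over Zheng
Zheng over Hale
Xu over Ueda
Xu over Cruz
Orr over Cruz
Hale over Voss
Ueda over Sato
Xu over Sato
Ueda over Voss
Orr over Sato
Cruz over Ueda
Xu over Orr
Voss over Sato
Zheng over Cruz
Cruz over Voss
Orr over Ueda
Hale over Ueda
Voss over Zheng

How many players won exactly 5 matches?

Win totals: Cruz 3, Orr 5, Xu 6, Hale 5, Sato 0, Zheng 3, Voss 3, Ueda 3.
Exactly 5: Orr, Hale — 2 players.

2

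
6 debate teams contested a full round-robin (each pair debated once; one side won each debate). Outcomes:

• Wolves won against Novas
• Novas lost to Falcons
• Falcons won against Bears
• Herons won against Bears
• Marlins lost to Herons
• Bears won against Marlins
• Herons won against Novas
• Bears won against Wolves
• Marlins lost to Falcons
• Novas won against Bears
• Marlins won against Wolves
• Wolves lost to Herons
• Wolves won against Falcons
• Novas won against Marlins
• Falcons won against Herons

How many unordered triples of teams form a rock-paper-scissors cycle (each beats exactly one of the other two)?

Win totals: Marlins 1, Herons 4, Falcons 4, Novas 2, Wolves 2, Bears 2.
A team with w wins dominates both others in C(w,2) triples; summing gives 0 + 6 + 6 + 1 + 1 + 1 = 15 transitive triples.
Total triples C(6,3) = 20, so cyclic triples = 20 − 15 = 5.

5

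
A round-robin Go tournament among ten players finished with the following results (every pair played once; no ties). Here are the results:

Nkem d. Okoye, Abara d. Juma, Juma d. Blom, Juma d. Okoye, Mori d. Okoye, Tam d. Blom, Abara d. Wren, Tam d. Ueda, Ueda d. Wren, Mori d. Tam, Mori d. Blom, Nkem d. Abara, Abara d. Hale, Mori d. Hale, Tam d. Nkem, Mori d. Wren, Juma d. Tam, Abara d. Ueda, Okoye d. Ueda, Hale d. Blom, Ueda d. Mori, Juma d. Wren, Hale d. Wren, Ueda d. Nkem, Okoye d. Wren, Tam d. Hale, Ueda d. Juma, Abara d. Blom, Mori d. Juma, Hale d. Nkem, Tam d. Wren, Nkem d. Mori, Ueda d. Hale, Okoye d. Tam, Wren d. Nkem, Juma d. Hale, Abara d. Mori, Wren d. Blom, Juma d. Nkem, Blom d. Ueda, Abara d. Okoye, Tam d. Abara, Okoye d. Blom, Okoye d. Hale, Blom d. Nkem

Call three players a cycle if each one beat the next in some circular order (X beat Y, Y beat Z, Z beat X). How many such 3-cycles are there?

Win totals: Okoye 5, Abara 7, Blom 2, Ueda 5, Mori 6, Hale 3, Tam 6, Wren 2, Nkem 3, Juma 6.
A player with w wins dominates both others in C(w,2) triples; summing gives 10 + 21 + 1 + 10 + 15 + 3 + 15 + 1 + 3 + 15 = 94 transitive triples.
Total triples C(10,3) = 120, so cyclic triples = 120 − 94 = 26.

26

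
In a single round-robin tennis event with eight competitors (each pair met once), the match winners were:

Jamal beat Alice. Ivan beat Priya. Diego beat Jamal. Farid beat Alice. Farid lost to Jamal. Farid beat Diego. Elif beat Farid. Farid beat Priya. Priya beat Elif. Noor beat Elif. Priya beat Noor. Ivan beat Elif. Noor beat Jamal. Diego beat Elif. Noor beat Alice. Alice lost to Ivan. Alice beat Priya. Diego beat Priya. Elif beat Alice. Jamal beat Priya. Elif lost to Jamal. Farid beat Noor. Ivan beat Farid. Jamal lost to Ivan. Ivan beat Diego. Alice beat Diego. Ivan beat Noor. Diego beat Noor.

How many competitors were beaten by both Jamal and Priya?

Jamal beat: Alice, Farid, Elif, Priya.
Priya beat: Elif, Noor.
Both beat: Elif — 1.

1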